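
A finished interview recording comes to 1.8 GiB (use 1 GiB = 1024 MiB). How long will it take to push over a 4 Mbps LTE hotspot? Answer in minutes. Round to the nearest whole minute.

64 minutes

File: 1.8 GiB = 15461.9 Mb.
At 4 Mbps: 15461.9 / 4 = 3865.5 s ≈ 64.4 minutes.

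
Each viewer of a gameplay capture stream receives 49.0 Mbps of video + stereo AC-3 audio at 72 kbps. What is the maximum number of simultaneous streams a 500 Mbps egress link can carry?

10

Audio: 72 kbps = 0.072 Mbps.
Per-viewer media rate: 49.072 Mbps.
500 Mbps = 500.0 Mbps; 500.0 / 49.072 = 10.19 → 10 viewers.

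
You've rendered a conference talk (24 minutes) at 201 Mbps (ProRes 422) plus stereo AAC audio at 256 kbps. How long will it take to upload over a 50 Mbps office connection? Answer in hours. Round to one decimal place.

1.6 hours

24 min = 1440 s
Audio: 256 kbps = 0.256 Mbps.
Total bitrate: 201.256 Mbps.
File: 201.256 Mbps × 1440 s = 289808.6 Mb.
At 50 Mbps: 289808.6 / 50 = 5796.2 s ≈ 1.61 hours.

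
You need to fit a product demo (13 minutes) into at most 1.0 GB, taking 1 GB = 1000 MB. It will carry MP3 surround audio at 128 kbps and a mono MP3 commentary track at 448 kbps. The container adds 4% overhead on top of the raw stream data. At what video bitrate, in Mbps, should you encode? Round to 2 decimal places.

9.29 Mbps

Budget: 1.0 GB = 8000.0 Mb.
Stream payload after overhead: 8000.0 / 1.04 = 7692.3 Mb.
13 min = 780 s
Total bitrate budget: 7692.3 Mb / 780 s = 9.862 Mbps.
Audio total: 128 + 448 = 576 kbps = 0.576 Mbps.
Video: 9.862 − 0.576 = 9.286 Mbps.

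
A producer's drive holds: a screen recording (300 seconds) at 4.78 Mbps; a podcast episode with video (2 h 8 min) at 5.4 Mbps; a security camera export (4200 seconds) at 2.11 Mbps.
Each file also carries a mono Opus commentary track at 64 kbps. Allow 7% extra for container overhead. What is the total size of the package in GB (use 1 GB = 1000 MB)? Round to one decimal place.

Audio: 64 kbps = 0.064 Mbps.
screen recording: 4.844 Mbps × 300 s × 1.07 = 1554.9 Mb
podcast episode with video: 5.464 Mbps × 7680 s × 1.07 = 44901.0 Mb
security camera export: 2.174 Mbps × 4200 s × 1.07 = 9770.0 Mb
Total: 56225.8 Mb = 7028.2 MB.
= 7.028 GB.

7.0 GB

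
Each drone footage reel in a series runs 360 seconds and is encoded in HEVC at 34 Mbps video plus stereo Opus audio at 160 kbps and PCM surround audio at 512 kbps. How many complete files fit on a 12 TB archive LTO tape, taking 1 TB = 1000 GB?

Audio total: 160 + 512 = 672 kbps = 0.672 Mbps.
Total bitrate: 34.672 Mbps.
Per item: 34.672 Mbps × 360 s = 12,482 Mb = 1,560 MB.
Capacity: 12 TB = 96,000,000 Mb; 7691.12 items → 7691 complete.

7691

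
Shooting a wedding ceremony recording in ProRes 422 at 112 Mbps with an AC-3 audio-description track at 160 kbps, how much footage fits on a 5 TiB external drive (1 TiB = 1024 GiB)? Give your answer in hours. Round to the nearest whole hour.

Audio: 160 kbps = 0.160 Mbps.
Total bitrate: 112 + 0.160 = 112.160 Mbps.
Capacity: 5 TiB = 43,980,465 Mb.
Recording time: 43,980,465 / 112.160 = 392,123 s ≈ 109 hours.

109 hours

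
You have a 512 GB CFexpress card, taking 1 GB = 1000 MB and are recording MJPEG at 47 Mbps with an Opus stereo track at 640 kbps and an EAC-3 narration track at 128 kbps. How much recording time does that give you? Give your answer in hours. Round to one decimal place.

23.8 hours

Audio total: 640 + 128 = 768 kbps = 0.768 Mbps.
Total bitrate: 47 + 0.768 = 47.768 Mbps.
Capacity: 512 GB = 4,096,000 Mb.
Recording time: 4,096,000 / 47.768 = 85,748 s ≈ 23.8 hours.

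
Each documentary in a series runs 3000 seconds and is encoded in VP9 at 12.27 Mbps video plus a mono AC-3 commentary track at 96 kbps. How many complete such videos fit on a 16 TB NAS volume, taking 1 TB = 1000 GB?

3450

Audio: 96 kbps = 0.096 Mbps.
Total bitrate: 12.366 Mbps.
Per item: 12.366 Mbps × 3000 s = 37,098 Mb = 4,637 MB.
Capacity: 16 TB = 128,000,000 Mb; 3450.32 items → 3450 complete.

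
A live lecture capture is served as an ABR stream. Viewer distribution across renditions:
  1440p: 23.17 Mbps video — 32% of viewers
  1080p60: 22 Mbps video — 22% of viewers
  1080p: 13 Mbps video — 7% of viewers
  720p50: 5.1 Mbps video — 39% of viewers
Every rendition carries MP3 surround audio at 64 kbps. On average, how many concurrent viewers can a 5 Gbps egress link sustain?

328

Audio: 64 kbps = 0.064 Mbps.
Average per-viewer bitrate: 0.32×23.234 + 0.22×22.064 + 0.07×13.064 + 0.39×5.164 = 15.217 Mbps.
5 Gbps = 5,000 Mbps; 5,000 / 15.217 = 328.57 → 328.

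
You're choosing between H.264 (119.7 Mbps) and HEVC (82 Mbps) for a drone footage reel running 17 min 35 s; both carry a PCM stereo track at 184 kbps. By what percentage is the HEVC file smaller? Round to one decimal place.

31.4%

17 min 35 s = 1055 s
Audio: 184 kbps = 0.184 Mbps.
H.264: 119.884 Mbps × 1055 s = 126477.6 Mb = 15.810 GB.
HEVC: 82.184 Mbps × 1055 s = 86704.1 Mb = 10.838 GB.
Reduction: (1 − 10.838/15.810) × 100 = 31.45%.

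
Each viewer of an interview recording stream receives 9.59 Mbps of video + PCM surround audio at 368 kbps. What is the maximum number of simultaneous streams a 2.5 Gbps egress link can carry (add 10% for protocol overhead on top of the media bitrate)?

Audio: 368 kbps = 0.368 Mbps.
Per-viewer media rate: 9.958 Mbps.
On the wire with 10% overhead: 10.954 Mbps.
2.5 Gbps = 2,500 Mbps; 2,500 / 10.954 = 228.23 → 228 viewers.

228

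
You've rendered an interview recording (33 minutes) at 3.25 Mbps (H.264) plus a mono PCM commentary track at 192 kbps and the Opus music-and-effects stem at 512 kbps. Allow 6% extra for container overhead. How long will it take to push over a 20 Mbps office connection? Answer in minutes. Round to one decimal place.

6.9 minutes

33 min = 1980 s
Audio total: 192 + 512 = 704 kbps = 0.704 Mbps.
Total bitrate: 3.954 Mbps.
File: 3.954 Mbps × 1980 s = 7828.9 Mb.
With 6% container overhead: ×1.06. → 8298.7 Mb.
At 20 Mbps: 8298.7 / 20 = 414.9 s ≈ 6.92 minutes.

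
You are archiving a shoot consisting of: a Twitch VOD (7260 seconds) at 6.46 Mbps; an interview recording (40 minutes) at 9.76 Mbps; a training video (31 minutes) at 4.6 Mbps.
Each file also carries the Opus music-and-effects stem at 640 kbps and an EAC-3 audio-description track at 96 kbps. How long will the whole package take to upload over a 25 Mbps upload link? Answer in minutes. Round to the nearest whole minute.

58 minutes

Audio total: 640 + 96 = 736 kbps = 0.736 Mbps.
Twitch VOD: 7.196 Mbps × 7260 s = 52243.0 Mb
interview recording: 10.496 Mbps × 2400 s = 25190.4 Mb
training video: 5.336 Mbps × 1860 s = 9925.0 Mb
Total: 87358.3 Mb = 10919.8 MB.
At 25 Mbps: 87358.3 / 25 = 3494 s ≈ 58.2 minutes.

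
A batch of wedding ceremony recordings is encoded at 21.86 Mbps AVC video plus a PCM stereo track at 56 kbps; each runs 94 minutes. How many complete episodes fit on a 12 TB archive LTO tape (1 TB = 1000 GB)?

776

94 min = 5640 s
Audio: 56 kbps = 0.056 Mbps.
Total bitrate: 21.916 Mbps.
Per item: 21.916 Mbps × 5640 s = 123,606 Mb = 15,451 MB.
Capacity: 12 TB = 96,000,000 Mb; 776.66 items → 776 complete.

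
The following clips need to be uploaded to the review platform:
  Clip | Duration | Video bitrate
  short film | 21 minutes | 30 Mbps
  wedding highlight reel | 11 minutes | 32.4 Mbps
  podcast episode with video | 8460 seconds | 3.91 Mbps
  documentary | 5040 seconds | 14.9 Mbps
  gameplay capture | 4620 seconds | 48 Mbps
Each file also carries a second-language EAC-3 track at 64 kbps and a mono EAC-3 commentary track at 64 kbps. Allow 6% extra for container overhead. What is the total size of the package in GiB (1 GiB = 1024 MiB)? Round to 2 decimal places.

48.33 GiB

Audio total: 64 + 64 = 128 kbps = 0.128 Mbps.
short film: 30.128 Mbps × 1260 s × 1.06 = 40239.0 Mb
wedding highlight reel: 32.528 Mbps × 660 s × 1.06 = 22756.6 Mb
podcast episode with video: 4.038 Mbps × 8460 s × 1.06 = 36211.2 Mb
documentary: 15.028 Mbps × 5040 s × 1.06 = 80285.6 Mb
gameplay capture: 48.128 Mbps × 4620 s × 1.06 = 235692.4 Mb
Total: 415184.7 Mb = 51898.1 MB.
= 48.33 GiB.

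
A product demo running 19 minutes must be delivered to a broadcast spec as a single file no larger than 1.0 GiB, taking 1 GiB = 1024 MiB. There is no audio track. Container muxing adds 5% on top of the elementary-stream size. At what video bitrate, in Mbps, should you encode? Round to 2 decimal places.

Budget: 1.0 GiB = 8589.9 Mb.
Stream payload after overhead: 8589.9 / 1.05 = 8180.9 Mb.
19 min = 1140 s
Total bitrate budget: 8180.9 Mb / 1140 s = 7.176 Mbps.

7.18 Mbps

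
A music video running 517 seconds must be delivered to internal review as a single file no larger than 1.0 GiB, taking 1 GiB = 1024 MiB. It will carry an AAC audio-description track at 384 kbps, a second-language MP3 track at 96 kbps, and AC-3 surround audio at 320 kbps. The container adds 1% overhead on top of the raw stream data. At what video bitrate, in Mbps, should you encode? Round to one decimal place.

15.7 Mbps

Budget: 1.0 GiB = 8589.9 Mb.
Stream payload after overhead: 8589.9 / 1.01 = 8504.9 Mb.
Total bitrate budget: 8504.9 Mb / 517 s = 16.450 Mbps.
Audio total: 384 + 96 + 320 = 800 kbps = 0.800 Mbps.
Video: 16.450 − 0.800 = 15.650 Mbps.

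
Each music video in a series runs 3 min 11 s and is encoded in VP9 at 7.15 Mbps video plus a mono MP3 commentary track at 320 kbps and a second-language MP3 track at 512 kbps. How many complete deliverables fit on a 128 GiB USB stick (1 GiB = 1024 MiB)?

3 min 11 s = 191 s
Audio total: 320 + 512 = 832 kbps = 0.832 Mbps.
Total bitrate: 7.982 Mbps.
Per item: 7.982 Mbps × 191 s = 1,525 Mb = 190.6 MB.
Capacity: 128 GiB = 1,099,512 Mb; 721.20 items → 721 complete.

721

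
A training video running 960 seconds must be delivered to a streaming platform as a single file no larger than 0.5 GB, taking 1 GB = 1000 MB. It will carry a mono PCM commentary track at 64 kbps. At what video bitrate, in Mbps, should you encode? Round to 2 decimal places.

Budget: 0.5 GB = 4000.0 Mb.
Total bitrate budget: 4000.0 Mb / 960 s = 4.167 Mbps.
Audio: 64 kbps = 0.064 Mbps.
Video: 4.167 − 0.064 = 4.103 Mbps.

4.10 Mbps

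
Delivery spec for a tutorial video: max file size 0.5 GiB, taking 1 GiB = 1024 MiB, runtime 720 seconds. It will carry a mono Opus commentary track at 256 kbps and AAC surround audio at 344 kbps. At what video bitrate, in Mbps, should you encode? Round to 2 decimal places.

Budget: 0.5 GiB = 4295.0 Mb.
Total bitrate budget: 4295.0 Mb / 720 s = 5.965 Mbps.
Audio total: 256 + 344 = 600 kbps = 0.600 Mbps.
Video: 5.965 − 0.600 = 5.365 Mbps.

5.37 Mbps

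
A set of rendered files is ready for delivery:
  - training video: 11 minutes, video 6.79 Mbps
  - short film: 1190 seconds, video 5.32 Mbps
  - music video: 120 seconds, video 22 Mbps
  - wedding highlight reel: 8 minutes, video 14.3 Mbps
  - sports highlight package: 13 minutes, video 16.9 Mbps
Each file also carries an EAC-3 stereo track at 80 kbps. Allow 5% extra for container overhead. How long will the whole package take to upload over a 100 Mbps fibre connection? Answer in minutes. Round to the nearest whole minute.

Audio: 80 kbps = 0.080 Mbps.
training video: 6.870 Mbps × 660 s × 1.05 = 4760.9 Mb
short film: 5.400 Mbps × 1190 s × 1.05 = 6747.3 Mb
music video: 22.080 Mbps × 120 s × 1.05 = 2782.1 Mb
wedding highlight reel: 14.380 Mbps × 480 s × 1.05 = 7247.5 Mb
sports highlight package: 16.980 Mbps × 780 s × 1.05 = 13906.6 Mb
Total: 35444.4 Mb = 4430.6 MB.
At 100 Mbps: 35444.4 / 100 = 354 s ≈ 5.91 minutes.

6 minutes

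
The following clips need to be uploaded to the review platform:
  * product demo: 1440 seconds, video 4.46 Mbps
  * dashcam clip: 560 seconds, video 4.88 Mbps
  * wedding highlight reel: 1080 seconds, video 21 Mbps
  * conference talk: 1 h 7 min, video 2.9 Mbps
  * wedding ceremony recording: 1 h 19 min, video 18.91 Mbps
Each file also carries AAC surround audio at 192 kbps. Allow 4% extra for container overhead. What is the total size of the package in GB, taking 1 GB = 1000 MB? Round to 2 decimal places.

Audio: 192 kbps = 0.192 Mbps.
product demo: 4.652 Mbps × 1440 s × 1.04 = 6966.8 Mb
dashcam clip: 5.072 Mbps × 560 s × 1.04 = 2953.9 Mb
wedding highlight reel: 21.192 Mbps × 1080 s × 1.04 = 23802.9 Mb
conference talk: 3.092 Mbps × 4020 s × 1.04 = 12927.0 Mb
wedding ceremony recording: 19.102 Mbps × 4740 s × 1.04 = 94165.2 Mb
Total: 140815.9 Mb = 17602.0 MB.
= 17.60 GB.

17.60 GB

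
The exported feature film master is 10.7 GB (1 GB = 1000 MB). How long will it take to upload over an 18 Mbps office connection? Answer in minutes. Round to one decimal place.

File: 10.7 GB = 85600.0 Mb.
At 18 Mbps: 85600.0 / 18 = 4755.6 s ≈ 79.3 minutes.

79.3 minutes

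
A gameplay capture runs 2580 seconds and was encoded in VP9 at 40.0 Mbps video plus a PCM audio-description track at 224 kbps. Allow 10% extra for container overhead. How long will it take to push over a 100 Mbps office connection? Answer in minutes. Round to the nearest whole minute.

19 minutes

Audio: 224 kbps = 0.224 Mbps.
Total bitrate: 40.224 Mbps.
File: 40.224 Mbps × 2580 s = 103777.9 Mb.
With 10% container overhead: ×1.10. → 114155.7 Mb.
At 100 Mbps: 114155.7 / 100 = 1141.6 s ≈ 19 minutes.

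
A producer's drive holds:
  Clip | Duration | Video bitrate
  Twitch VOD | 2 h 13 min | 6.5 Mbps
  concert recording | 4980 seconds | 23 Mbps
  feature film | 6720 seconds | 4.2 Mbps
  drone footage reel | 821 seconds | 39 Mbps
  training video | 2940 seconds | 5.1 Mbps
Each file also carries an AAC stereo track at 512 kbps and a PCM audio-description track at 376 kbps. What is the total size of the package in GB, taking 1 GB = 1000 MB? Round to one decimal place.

32.8 GB

Audio total: 512 + 376 = 888 kbps = 0.888 Mbps.
Twitch VOD: 7.388 Mbps × 7980 s = 58956.2 Mb
concert recording: 23.888 Mbps × 4980 s = 118962.2 Mb
feature film: 5.088 Mbps × 6720 s = 34191.4 Mb
drone footage reel: 39.888 Mbps × 821 s = 32748.0 Mb
training video: 5.988 Mbps × 2940 s = 17604.7 Mb
Total: 262462.6 Mb = 32807.8 MB.
= 32.81 GB.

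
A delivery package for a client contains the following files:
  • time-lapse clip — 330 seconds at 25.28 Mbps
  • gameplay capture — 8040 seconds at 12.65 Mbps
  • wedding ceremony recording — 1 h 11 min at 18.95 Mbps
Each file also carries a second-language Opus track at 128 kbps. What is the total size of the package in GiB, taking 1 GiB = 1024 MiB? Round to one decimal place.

22.4 GiB

Audio: 128 kbps = 0.128 Mbps.
time-lapse clip: 25.408 Mbps × 330 s = 8384.6 Mb
gameplay capture: 12.778 Mbps × 8040 s = 102735.1 Mb
wedding ceremony recording: 19.078 Mbps × 4260 s = 81272.3 Mb
Total: 192392.0 Mb = 24049.0 MB.
= 22.40 GiB.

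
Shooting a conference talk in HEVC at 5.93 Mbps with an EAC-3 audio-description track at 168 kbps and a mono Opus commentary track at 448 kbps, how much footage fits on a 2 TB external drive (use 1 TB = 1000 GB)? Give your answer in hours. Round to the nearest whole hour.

Audio total: 168 + 448 = 616 kbps = 0.616 Mbps.
Total bitrate: 5.93 + 0.616 = 6.546 Mbps.
Capacity: 2 TB = 16,000,000 Mb.
Recording time: 16,000,000 / 6.546 = 2,444,241 s ≈ 679 hours.

679 hours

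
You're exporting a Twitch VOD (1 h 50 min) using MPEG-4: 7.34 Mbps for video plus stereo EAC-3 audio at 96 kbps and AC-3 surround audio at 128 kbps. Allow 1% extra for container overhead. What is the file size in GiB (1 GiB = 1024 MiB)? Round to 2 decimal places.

5.87 GiB

1 h 50 min = 110 min = 6600 s
Audio total: 96 + 128 = 224 kbps = 0.224 Mbps.
Total bitrate: 7.34 + 0.224 = 7.564 Mbps.
Stream data: 7.564 Mbps × 6600 s = 49922.4 Mb.
With 1% container overhead: ×1.01.
50,422 Mb = 6,302,703,000 bytes ÷ 1,073,741,824 = 5.870 GiB.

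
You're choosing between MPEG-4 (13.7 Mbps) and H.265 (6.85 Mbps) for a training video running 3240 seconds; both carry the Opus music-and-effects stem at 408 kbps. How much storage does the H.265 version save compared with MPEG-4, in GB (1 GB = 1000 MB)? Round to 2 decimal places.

Audio: 408 kbps = 0.408 Mbps.
MPEG-4: 14.108 Mbps × 3240 s = 45709.9 Mb = 5.714 GB.
H.265: 7.258 Mbps × 3240 s = 23515.9 Mb = 2.939 GB.
Saving: 5.714 − 2.939 = 2.774 GB.

2.77 GB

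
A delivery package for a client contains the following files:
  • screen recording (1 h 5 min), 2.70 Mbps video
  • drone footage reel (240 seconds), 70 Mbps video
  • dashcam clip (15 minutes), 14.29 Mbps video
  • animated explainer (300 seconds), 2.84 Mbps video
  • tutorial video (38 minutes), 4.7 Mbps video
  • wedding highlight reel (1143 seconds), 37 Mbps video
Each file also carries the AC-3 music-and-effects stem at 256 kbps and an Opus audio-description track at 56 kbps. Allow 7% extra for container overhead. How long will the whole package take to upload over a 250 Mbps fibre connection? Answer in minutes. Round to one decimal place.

Audio total: 256 + 56 = 312 kbps = 0.312 Mbps.
screen recording: 3.012 Mbps × 3900 s × 1.07 = 12569.1 Mb
drone footage reel: 70.312 Mbps × 240 s × 1.07 = 18056.1 Mb
dashcam clip: 14.602 Mbps × 900 s × 1.07 = 14061.7 Mb
animated explainer: 3.152 Mbps × 300 s × 1.07 = 1011.8 Mb
tutorial video: 5.012 Mbps × 2280 s × 1.07 = 12227.3 Mb
wedding highlight reel: 37.312 Mbps × 1143 s × 1.07 = 45632.9 Mb
Total: 103558.9 Mb = 12944.9 MB.
At 250 Mbps: 103558.9 / 250 = 414 s ≈ 6.9 minutes.

6.9 minutes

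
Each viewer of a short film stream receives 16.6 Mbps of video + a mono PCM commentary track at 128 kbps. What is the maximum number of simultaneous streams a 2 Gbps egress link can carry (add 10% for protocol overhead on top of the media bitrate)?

Audio: 128 kbps = 0.128 Mbps.
Per-viewer media rate: 16.728 Mbps.
On the wire with 10% overhead: 18.401 Mbps.
2 Gbps = 2,000 Mbps; 2,000 / 18.401 = 108.69 → 108 viewers.

108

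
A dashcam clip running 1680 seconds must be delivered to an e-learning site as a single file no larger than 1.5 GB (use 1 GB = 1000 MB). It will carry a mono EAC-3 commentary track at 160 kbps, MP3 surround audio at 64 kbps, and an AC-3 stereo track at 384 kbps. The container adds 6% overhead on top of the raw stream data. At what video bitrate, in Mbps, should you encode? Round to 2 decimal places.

6.13 Mbps

Budget: 1.5 GB = 12000.0 Mb.
Stream payload after overhead: 12000.0 / 1.06 = 11320.8 Mb.
Total bitrate budget: 11320.8 Mb / 1680 s = 6.739 Mbps.
Audio total: 160 + 64 + 384 = 608 kbps = 0.608 Mbps.
Video: 6.739 − 0.608 = 6.131 Mbps.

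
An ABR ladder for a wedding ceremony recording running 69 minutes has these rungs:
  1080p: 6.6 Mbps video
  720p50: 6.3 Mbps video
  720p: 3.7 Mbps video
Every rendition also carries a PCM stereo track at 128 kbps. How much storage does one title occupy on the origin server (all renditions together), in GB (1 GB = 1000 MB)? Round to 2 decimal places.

8.79 GB

69 min = 4140 s
Audio: 128 kbps = 0.128 Mbps.
Sum of rendition bitrates: (6.6+0.128) + (6.3+0.128) + (3.7+0.128) = 16.984 Mbps.
× 4140 s = 70,314 Mb = 8,789 MB = 8.789 GB.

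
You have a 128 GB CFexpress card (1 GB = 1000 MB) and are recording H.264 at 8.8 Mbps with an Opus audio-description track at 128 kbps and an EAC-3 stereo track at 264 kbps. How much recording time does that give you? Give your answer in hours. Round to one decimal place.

30.9 hours

Audio total: 128 + 264 = 392 kbps = 0.392 Mbps.
Total bitrate: 8.8 + 0.392 = 9.192 Mbps.
Capacity: 128 GB = 1,024,000 Mb.
Recording time: 1,024,000 / 9.192 = 111,401 s ≈ 30.9 hours.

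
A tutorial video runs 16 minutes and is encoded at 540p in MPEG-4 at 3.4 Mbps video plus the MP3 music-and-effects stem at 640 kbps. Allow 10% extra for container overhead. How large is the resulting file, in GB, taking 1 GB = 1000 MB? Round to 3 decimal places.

0.533 GB

16 min = 960 s
Audio: 640 kbps = 0.640 Mbps.
Total bitrate: 3.4 + 0.640 = 4.040 Mbps.
Stream data: 4.040 Mbps × 960 s = 3878.4 Mb.
With 10% container overhead: ×1.10.
4,266 Mb ÷ 8 = 533.3 MB → 0.5333 GB.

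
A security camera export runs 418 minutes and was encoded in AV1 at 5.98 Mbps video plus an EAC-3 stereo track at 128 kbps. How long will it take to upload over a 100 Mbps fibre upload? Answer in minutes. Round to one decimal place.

418 min = 25080 s
Audio: 128 kbps = 0.128 Mbps.
Total bitrate: 6.108 Mbps.
File: 6.108 Mbps × 25080 s = 153188.6 Mb.
At 100 Mbps: 153188.6 / 100 = 1531.9 s ≈ 25.5 minutes.

25.5 minutes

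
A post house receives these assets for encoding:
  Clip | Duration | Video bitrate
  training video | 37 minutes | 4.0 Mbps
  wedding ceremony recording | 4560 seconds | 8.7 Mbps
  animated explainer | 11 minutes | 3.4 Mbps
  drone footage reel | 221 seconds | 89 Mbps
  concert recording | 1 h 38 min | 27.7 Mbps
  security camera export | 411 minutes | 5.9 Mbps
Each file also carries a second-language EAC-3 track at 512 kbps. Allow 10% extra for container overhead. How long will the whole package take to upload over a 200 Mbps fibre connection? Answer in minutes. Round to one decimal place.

36.5 minutes

Audio: 512 kbps = 0.512 Mbps.
training video: 4.512 Mbps × 2220 s × 1.10 = 11018.3 Mb
wedding ceremony recording: 9.212 Mbps × 4560 s × 1.10 = 46207.4 Mb
animated explainer: 3.912 Mbps × 660 s × 1.10 = 2840.1 Mb
drone footage reel: 89.512 Mbps × 221 s × 1.10 = 21760.4 Mb
concert recording: 28.212 Mbps × 5880 s × 1.10 = 182475.2 Mb
security camera export: 6.412 Mbps × 24660 s × 1.10 = 173931.9 Mb
Total: 438233.3 Mb = 54779.2 MB.
At 200 Mbps: 438233.3 / 200 = 2191 s ≈ 36.5 minutes.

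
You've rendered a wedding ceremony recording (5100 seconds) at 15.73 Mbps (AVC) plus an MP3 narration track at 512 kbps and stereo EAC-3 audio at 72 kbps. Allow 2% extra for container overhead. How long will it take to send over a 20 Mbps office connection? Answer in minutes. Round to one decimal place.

70.7 minutes

Audio total: 512 + 72 = 584 kbps = 0.584 Mbps.
Total bitrate: 16.314 Mbps.
File: 16.314 Mbps × 5100 s = 83201.4 Mb.
With 2% container overhead: ×1.02. → 84865.4 Mb.
At 20 Mbps: 84865.4 / 20 = 4243.3 s ≈ 70.7 minutes.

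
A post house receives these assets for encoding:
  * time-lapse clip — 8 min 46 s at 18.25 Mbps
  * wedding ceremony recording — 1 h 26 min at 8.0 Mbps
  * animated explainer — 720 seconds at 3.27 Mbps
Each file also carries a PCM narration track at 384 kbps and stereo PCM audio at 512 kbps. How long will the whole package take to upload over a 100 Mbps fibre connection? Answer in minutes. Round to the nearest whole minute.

10 minutes

Audio total: 384 + 512 = 896 kbps = 0.896 Mbps.
time-lapse clip: 19.146 Mbps × 526 s = 10070.8 Mb
wedding ceremony recording: 8.896 Mbps × 5160 s = 45903.4 Mb
animated explainer: 4.166 Mbps × 720 s = 2999.5 Mb
Total: 58973.7 Mb = 7371.7 MB.
At 100 Mbps: 58973.7 / 100 = 590 s ≈ 9.83 minutes.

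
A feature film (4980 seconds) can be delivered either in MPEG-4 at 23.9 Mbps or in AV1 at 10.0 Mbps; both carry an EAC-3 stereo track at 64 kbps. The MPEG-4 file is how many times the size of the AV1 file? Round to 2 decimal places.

Audio: 64 kbps = 0.064 Mbps.
MPEG-4: 23.964 Mbps × 4980 s = 119340.7 Mb = 14.918 GB.
AV1: 10.064 Mbps × 4980 s = 50118.7 Mb = 6.265 GB.
Ratio: 14.918 / 6.265 = 2.381.

2.38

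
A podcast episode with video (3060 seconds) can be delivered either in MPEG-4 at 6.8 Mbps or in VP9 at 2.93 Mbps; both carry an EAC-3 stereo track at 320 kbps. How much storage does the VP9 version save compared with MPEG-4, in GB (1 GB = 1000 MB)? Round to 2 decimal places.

Audio: 320 kbps = 0.320 Mbps.
MPEG-4: 7.120 Mbps × 3060 s = 21787.2 Mb = 2.723 GB.
VP9: 3.250 Mbps × 3060 s = 9945.0 Mb = 1.243 GB.
Saving: 2.723 − 1.243 = 1.480 GB.

1.48 GB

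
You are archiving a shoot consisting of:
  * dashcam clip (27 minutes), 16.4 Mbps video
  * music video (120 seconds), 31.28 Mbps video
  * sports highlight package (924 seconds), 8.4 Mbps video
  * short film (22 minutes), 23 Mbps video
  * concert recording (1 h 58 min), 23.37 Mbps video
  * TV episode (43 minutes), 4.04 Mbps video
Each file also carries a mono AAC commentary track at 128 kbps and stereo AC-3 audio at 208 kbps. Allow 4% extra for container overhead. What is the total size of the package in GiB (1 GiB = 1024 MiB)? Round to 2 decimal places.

Audio total: 128 + 208 = 336 kbps = 0.336 Mbps.
dashcam clip: 16.736 Mbps × 1620 s × 1.04 = 28196.8 Mb
music video: 31.616 Mbps × 120 s × 1.04 = 3945.7 Mb
sports highlight package: 8.736 Mbps × 924 s × 1.04 = 8394.9 Mb
short film: 23.336 Mbps × 1320 s × 1.04 = 32035.7 Mb
concert recording: 23.706 Mbps × 7080 s × 1.04 = 174552.0 Mb
TV episode: 4.376 Mbps × 2580 s × 1.04 = 11741.7 Mb
Total: 258866.8 Mb = 32358.3 MB.
= 30.14 GiB.

30.14 GiB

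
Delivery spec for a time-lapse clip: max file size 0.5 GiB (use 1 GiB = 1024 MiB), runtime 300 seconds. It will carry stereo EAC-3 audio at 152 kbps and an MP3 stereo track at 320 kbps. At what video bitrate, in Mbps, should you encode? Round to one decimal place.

13.8 Mbps

Budget: 0.5 GiB = 4295.0 Mb.
Total bitrate budget: 4295.0 Mb / 300 s = 14.317 Mbps.
Audio total: 152 + 320 = 472 kbps = 0.472 Mbps.
Video: 14.317 − 0.472 = 13.845 Mbps.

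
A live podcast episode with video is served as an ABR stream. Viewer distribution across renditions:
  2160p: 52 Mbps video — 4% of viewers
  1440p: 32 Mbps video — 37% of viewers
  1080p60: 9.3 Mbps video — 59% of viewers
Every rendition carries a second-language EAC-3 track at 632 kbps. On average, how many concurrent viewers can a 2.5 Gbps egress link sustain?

Audio: 632 kbps = 0.632 Mbps.
Average per-viewer bitrate: 0.04×52.632 + 0.37×32.632 + 0.59×9.932 = 20.039 Mbps.
2.5 Gbps = 2,500 Mbps; 2,500 / 20.039 = 124.76 → 124.

124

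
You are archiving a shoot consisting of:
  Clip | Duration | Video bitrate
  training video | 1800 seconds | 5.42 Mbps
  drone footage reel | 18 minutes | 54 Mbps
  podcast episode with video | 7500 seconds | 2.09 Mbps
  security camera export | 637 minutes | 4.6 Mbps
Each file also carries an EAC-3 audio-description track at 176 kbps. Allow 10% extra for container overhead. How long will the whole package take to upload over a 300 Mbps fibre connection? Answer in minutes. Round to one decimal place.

16.4 minutes

Audio: 176 kbps = 0.176 Mbps.
training video: 5.596 Mbps × 1800 s × 1.10 = 11080.1 Mb
drone footage reel: 54.176 Mbps × 1080 s × 1.10 = 64361.1 Mb
podcast episode with video: 2.266 Mbps × 7500 s × 1.10 = 18694.5 Mb
security camera export: 4.776 Mbps × 38220 s × 1.10 = 200792.6 Mb
Total: 294928.3 Mb = 36866.0 MB.
At 300 Mbps: 294928.3 / 300 = 983 s ≈ 16.4 minutes.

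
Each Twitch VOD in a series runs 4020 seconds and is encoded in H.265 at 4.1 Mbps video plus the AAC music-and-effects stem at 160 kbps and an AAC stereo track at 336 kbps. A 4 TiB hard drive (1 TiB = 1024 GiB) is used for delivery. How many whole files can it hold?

Audio total: 160 + 336 = 496 kbps = 0.496 Mbps.
Total bitrate: 4.596 Mbps.
Per item: 4.596 Mbps × 4020 s = 18,476 Mb = 2,309 MB.
Capacity: 4 TiB = 35,184,372 Mb; 1904.34 items → 1904 complete.

1904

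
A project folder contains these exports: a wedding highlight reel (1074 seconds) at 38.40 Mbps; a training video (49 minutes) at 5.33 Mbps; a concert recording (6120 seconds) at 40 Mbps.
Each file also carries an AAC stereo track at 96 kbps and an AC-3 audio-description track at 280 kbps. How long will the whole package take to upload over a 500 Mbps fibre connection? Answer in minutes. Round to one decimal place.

10.2 minutes

Audio total: 96 + 280 = 376 kbps = 0.376 Mbps.
wedding highlight reel: 38.776 Mbps × 1074 s = 41645.4 Mb
training video: 5.706 Mbps × 2940 s = 16775.6 Mb
concert recording: 40.376 Mbps × 6120 s = 247101.1 Mb
Total: 305522.2 Mb = 38190.3 MB.
At 500 Mbps: 305522.2 / 500 = 611 s ≈ 10.2 minutes.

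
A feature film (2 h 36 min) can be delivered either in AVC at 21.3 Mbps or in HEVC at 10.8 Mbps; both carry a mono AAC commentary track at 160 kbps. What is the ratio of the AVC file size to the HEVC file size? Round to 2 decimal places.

1.96

2 h 36 min = 156 min = 9360 s
Audio: 160 kbps = 0.160 Mbps.
AVC: 21.460 Mbps × 9360 s = 200865.6 Mb = 25.108 GB.
HEVC: 10.960 Mbps × 9360 s = 102585.6 Mb = 12.823 GB.
Ratio: 25.108 / 12.823 = 1.958.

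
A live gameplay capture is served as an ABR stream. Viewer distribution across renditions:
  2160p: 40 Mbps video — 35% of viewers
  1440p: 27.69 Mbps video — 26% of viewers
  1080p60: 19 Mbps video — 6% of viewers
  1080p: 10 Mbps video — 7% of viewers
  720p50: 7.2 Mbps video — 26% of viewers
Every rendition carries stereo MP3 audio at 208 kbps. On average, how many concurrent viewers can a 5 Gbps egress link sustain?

199

Audio: 208 kbps = 0.208 Mbps.
Average per-viewer bitrate: 0.35×40.208 + 0.26×27.898 + 0.06×19.208 + 0.07×10.208 + 0.26×7.408 = 25.119 Mbps.
5 Gbps = 5,000 Mbps; 5,000 / 25.119 = 199.05 → 199.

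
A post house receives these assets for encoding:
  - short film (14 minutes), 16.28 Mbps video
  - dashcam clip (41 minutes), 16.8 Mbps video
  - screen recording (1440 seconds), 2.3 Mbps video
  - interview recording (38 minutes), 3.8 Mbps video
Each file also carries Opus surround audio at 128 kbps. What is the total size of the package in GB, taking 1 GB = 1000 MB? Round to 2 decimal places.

Audio: 128 kbps = 0.128 Mbps.
short film: 16.408 Mbps × 840 s = 13782.7 Mb
dashcam clip: 16.928 Mbps × 2460 s = 41642.9 Mb
screen recording: 2.428 Mbps × 1440 s = 3496.3 Mb
interview recording: 3.928 Mbps × 2280 s = 8955.8 Mb
Total: 67877.8 Mb = 8484.7 MB.
= 8.485 GB.

8.48 GB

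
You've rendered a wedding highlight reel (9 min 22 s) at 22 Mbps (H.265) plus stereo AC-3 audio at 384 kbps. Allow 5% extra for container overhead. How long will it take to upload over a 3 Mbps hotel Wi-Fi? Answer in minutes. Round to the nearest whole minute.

9 min 22 s = 562 s
Audio: 384 kbps = 0.384 Mbps.
Total bitrate: 22.384 Mbps.
File: 22.384 Mbps × 562 s = 12579.8 Mb.
With 5% container overhead: ×1.05. → 13208.8 Mb.
At 3 Mbps: 13208.8 / 3 = 4402.9 s ≈ 73.4 minutes.

73 minutes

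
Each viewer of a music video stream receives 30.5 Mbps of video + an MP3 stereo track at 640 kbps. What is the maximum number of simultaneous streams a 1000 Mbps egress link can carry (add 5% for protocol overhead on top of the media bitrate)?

Audio: 640 kbps = 0.640 Mbps.
Per-viewer media rate: 31.140 Mbps.
On the wire with 5% overhead: 32.697 Mbps.
1000 Mbps = 1,000 Mbps; 1,000 / 32.697 = 30.58 → 30 viewers.

30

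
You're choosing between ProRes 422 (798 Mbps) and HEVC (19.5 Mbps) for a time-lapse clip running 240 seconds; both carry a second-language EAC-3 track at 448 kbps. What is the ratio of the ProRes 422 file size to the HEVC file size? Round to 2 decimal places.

Audio: 448 kbps = 0.448 Mbps.
ProRes 422: 798.448 Mbps × 240 s = 191627.5 Mb = 23.953 GB.
HEVC: 19.948 Mbps × 240 s = 4787.5 Mb = 0.598 GB.
Ratio: 23.953 / 0.598 = 40.026.

40.03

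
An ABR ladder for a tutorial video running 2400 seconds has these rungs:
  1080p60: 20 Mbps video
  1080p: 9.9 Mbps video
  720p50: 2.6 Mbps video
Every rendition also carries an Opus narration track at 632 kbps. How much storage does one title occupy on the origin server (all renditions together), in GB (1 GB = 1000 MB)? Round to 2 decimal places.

Audio: 632 kbps = 0.632 Mbps.
Sum of rendition bitrates: (20+0.632) + (9.9+0.632) + (2.6+0.632) = 34.396 Mbps.
× 2400 s = 82,550 Mb = 10,319 MB = 10.32 GB.

10.32 GB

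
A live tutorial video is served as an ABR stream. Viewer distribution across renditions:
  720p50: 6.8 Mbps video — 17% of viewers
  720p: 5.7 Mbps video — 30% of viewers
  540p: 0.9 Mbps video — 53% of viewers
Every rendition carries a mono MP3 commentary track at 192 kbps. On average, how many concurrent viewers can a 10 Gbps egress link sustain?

2828

Audio: 192 kbps = 0.192 Mbps.
Average per-viewer bitrate: 0.17×6.992 + 0.30×5.892 + 0.53×1.092 = 3.535 Mbps.
10 Gbps = 10,000 Mbps; 10,000 / 3.535 = 2828.85 → 2828.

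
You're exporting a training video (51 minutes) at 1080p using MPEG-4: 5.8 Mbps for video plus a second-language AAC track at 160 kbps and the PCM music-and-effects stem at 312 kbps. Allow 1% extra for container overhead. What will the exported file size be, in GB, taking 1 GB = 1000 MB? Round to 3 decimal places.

2.423 GB

51 min = 3060 s
Audio total: 160 + 312 = 472 kbps = 0.472 Mbps.
Total bitrate: 5.8 + 0.472 = 6.272 Mbps.
Stream data: 6.272 Mbps × 3060 s = 19192.3 Mb.
With 1% container overhead: ×1.01.
19,384 Mb ÷ 8 = 2,423 MB → 2.423 GB.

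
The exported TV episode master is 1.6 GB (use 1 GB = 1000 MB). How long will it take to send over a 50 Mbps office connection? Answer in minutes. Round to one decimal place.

4.3 minutes

File: 1.6 GB = 12800.0 Mb.
At 50 Mbps: 12800.0 / 50 = 256.0 s ≈ 4.27 minutes.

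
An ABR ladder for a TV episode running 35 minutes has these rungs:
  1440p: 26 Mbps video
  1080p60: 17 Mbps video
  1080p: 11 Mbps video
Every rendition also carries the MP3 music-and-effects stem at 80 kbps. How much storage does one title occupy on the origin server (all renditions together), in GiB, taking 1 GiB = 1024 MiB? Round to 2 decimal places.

13.26 GiB

35 min = 2100 s
Audio: 80 kbps = 0.080 Mbps.
Sum of rendition bitrates: (26+0.080) + (17+0.080) + (11+0.080) = 54.240 Mbps.
× 2100 s = 113,904 Mb = 14,238 MB = 13.26 GiB.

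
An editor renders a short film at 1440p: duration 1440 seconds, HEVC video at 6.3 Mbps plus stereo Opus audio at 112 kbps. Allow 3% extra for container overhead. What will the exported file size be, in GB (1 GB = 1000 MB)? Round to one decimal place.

Audio: 112 kbps = 0.112 Mbps.
Total bitrate: 6.3 + 0.112 = 6.412 Mbps.
Stream data: 6.412 Mbps × 1440 s = 9233.3 Mb.
With 3% container overhead: ×1.03.
9,510 Mb ÷ 8 = 1,189 MB → 1.189 GB.

1.2 GB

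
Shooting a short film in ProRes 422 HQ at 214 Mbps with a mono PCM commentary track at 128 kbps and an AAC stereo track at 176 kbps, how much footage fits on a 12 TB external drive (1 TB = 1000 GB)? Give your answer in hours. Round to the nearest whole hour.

Audio total: 128 + 176 = 304 kbps = 0.304 Mbps.
Total bitrate: 214 + 0.304 = 214.304 Mbps.
Capacity: 12 TB = 96,000,000 Mb.
Recording time: 96,000,000 / 214.304 = 447,962 s ≈ 124 hours.

124 hours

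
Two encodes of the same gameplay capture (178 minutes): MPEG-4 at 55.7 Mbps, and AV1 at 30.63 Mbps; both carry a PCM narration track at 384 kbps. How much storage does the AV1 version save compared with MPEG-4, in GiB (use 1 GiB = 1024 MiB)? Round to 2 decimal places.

31.17 GiB

178 min = 10680 s
Audio: 384 kbps = 0.384 Mbps.
MPEG-4: 56.084 Mbps × 10680 s = 598977.1 Mb = 69.730 GiB.
AV1: 31.014 Mbps × 10680 s = 331229.5 Mb = 38.560 GiB.
Saving: 69.730 − 38.560 = 31.170 GiB.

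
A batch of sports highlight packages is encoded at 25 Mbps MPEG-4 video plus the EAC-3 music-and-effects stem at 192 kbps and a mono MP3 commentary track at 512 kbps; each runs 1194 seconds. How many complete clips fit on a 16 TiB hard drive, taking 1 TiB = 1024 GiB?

4585

Audio total: 192 + 512 = 704 kbps = 0.704 Mbps.
Total bitrate: 25.704 Mbps.
Per item: 25.704 Mbps × 1194 s = 30,691 Mb = 3,836 MB.
Capacity: 16 TiB = 140,737,488 Mb; 4585.69 items → 4585 complete.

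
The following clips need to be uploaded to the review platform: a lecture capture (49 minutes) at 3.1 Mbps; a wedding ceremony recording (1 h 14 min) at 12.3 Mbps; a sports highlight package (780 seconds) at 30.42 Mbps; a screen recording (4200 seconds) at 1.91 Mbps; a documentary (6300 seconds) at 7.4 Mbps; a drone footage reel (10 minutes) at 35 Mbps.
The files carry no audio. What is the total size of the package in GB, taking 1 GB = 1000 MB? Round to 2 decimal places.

20.39 GB

lecture capture: 3.100 Mbps × 2940 s = 9114.0 Mb
wedding ceremony recording: 12.300 Mbps × 4440 s = 54612.0 Mb
sports highlight package: 30.420 Mbps × 780 s = 23727.6 Mb
screen recording: 1.910 Mbps × 4200 s = 8022.0 Mb
documentary: 7.400 Mbps × 6300 s = 46620.0 Mb
drone footage reel: 35.000 Mbps × 600 s = 21000.0 Mb
Total: 163095.6 Mb = 20387.0 MB.
= 20.39 GB.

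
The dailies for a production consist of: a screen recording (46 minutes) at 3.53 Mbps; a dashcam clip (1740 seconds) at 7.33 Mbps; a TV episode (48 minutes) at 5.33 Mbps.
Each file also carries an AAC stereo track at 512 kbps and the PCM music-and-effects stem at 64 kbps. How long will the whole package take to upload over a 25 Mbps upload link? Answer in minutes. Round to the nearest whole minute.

28 minutes

Audio total: 512 + 64 = 576 kbps = 0.576 Mbps.
screen recording: 4.106 Mbps × 2760 s = 11332.6 Mb
dashcam clip: 7.906 Mbps × 1740 s = 13756.4 Mb
TV episode: 5.906 Mbps × 2880 s = 17009.3 Mb
Total: 42098.3 Mb = 5262.3 MB.
At 25 Mbps: 42098.3 / 25 = 1684 s ≈ 28.1 minutes.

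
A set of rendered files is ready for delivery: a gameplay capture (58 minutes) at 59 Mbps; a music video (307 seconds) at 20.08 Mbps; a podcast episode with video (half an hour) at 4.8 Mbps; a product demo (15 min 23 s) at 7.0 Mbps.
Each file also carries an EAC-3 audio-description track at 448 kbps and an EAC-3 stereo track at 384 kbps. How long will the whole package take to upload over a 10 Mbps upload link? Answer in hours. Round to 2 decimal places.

Audio total: 448 + 384 = 832 kbps = 0.832 Mbps.
gameplay capture: 59.832 Mbps × 3480 s = 208215.4 Mb
music video: 20.912 Mbps × 307 s = 6420.0 Mb
podcast episode with video: 5.632 Mbps × 1800 s = 10137.6 Mb
product demo: 7.832 Mbps × 923 s = 7228.9 Mb
Total: 232001.9 Mb = 29000.2 MB.
At 10 Mbps: 232001.9 / 10 = 23200 s ≈ 6.44 hours.

6.44 hours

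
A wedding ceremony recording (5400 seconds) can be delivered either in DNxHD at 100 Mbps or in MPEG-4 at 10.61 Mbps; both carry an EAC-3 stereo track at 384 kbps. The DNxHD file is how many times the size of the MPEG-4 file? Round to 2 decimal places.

Audio: 384 kbps = 0.384 Mbps.
DNxHD: 100.384 Mbps × 5400 s = 542073.6 Mb = 67.759 GB.
MPEG-4: 10.994 Mbps × 5400 s = 59367.6 Mb = 7.421 GB.
Ratio: 67.759 / 7.421 = 9.131.

9.13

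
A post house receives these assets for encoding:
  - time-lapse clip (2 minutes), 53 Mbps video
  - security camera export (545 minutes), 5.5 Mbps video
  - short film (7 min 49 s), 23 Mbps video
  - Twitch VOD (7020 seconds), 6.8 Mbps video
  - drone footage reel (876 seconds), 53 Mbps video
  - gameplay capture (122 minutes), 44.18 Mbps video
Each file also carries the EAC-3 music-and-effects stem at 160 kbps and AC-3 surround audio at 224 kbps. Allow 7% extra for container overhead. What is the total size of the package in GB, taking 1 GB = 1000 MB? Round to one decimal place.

84.7 GB

Audio total: 160 + 224 = 384 kbps = 0.384 Mbps.
time-lapse clip: 53.384 Mbps × 120 s × 1.07 = 6854.5 Mb
security camera export: 5.884 Mbps × 32700 s × 1.07 = 205875.3 Mb
short film: 23.384 Mbps × 469 s × 1.07 = 11734.8 Mb
Twitch VOD: 7.184 Mbps × 7020 s × 1.07 = 53961.9 Mb
drone footage reel: 53.384 Mbps × 876 s × 1.07 = 50037.9 Mb
gameplay capture: 44.564 Mbps × 7320 s × 1.07 = 349043.1 Mb
Total: 677507.4 Mb = 84688.4 MB.
= 84.69 GB.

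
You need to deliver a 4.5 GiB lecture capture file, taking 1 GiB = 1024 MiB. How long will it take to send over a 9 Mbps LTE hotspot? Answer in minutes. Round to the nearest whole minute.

72 minutes

File: 4.5 GiB = 38654.7 Mb.
At 9 Mbps: 38654.7 / 9 = 4295.0 s ≈ 71.6 minutes.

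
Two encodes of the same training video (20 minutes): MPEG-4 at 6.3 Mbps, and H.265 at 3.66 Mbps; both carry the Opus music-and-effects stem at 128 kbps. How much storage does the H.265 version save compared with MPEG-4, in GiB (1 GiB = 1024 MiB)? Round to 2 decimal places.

0.37 GiB

20 min = 1200 s
Audio: 128 kbps = 0.128 Mbps.
MPEG-4: 6.428 Mbps × 1200 s = 7713.6 Mb = 0.898 GiB.
H.265: 3.788 Mbps × 1200 s = 4545.6 Mb = 0.529 GiB.
Saving: 0.898 − 0.529 = 0.369 GiB.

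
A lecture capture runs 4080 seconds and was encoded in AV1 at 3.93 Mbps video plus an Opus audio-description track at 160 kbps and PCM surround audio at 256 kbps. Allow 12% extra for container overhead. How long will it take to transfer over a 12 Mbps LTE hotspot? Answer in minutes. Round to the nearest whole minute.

28 minutes

Audio total: 160 + 256 = 416 kbps = 0.416 Mbps.
Total bitrate: 4.346 Mbps.
File: 4.346 Mbps × 4080 s = 17731.7 Mb.
With 12% container overhead: ×1.12. → 19859.5 Mb.
At 12 Mbps: 19859.5 / 12 = 1655.0 s ≈ 27.6 minutes.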